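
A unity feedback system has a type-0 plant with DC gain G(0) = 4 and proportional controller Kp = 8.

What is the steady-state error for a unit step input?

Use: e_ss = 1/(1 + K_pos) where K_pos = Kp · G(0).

K_pos = Kp · G(0) = 8 × 4 = 32. e_ss = 1/(1 + 32) = 0.0303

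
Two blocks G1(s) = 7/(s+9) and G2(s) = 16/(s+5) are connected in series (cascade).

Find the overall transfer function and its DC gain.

Series: multiply transfer functions. G_eq = 7/(s+9) × 16/(s+5) = 112/((s+9)(s+5)). DC gain = 112/(9×5) = 2.4889.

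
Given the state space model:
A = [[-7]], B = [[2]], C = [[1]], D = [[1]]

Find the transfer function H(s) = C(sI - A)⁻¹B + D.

(sI - A)⁻¹ = 1/(s + 7). H(s) = 1×2/(s + 7) + 1 = (s + 9)/(s + 7).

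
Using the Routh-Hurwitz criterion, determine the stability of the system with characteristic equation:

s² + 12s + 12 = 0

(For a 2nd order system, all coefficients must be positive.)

Coefficients: 1, 12, 12. All positive, so system is stable.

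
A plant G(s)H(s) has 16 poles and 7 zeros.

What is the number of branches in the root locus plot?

Root locus has n branches where n = number of poles = 16.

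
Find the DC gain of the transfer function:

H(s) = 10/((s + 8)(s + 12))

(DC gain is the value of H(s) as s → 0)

DC gain = H(0) = 10/(8 × 12) = 10/96 = 0.1042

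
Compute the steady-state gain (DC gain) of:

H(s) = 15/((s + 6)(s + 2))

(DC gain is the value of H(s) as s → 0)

DC gain = H(0) = 15/(6 × 2) = 15/12 = 1.25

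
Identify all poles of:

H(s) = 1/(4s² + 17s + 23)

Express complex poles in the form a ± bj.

Discriminant = 17² - 4×4×23 = 289 - 368 = -79 < 0, so the poles are a complex conjugate pair s = (-17 ± j√79)/(2×4). Real part = -17/(2×4) = -17/8 = -2.125; imaginary part = ±√79/(2×4) ≈ 1.1110. Poles: s = -2.125 ± 1.1110j.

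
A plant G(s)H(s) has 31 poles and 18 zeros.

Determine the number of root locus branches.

Root locus has n branches where n = number of poles = 31.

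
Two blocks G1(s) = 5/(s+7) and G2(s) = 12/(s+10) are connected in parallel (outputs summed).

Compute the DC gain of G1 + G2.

Parallel: G_eq = G1 + G2. DC gain = G1(0) + G2(0) = 5/7 + 12/10 = 0.7143 + 1.2 = 1.9143.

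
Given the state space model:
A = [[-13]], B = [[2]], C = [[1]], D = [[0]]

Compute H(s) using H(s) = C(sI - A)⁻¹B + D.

(sI - A)⁻¹ = 1/(s + 13). H(s) = 1 × 2/(s + 13) + 0 = 2/(s + 13).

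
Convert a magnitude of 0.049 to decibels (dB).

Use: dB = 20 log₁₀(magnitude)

dB = 20 log₁₀(0.049) = -26.2 dB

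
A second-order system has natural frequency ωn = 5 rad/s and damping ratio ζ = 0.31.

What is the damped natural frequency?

ωd = ωn√(1 - ζ²) = 5√(1 - 0.31²) = 4.75 rad/s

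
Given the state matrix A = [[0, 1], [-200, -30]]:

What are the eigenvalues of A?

det(A - λI) = λ² - (-30)λ + 200 = (λ - (-20))(λ - (-10)). Eigenvalues: -20, -10.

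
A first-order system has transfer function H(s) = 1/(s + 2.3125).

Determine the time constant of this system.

For H(s) = 1/(s + 1/τ), the pole is at -1/τ = -2.3125, so τ = 1/2.3125 = 0.4324 s.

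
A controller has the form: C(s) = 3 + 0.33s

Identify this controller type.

This is a Proportional-Derivative (PD) controller.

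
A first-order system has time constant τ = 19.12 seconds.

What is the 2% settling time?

For first-order system, 2% settling time ≈ 4τ = 4 × 19.12 = 76.48 s.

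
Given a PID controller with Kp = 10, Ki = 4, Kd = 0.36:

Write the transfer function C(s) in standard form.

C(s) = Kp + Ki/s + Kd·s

Substituting values: C(s) = 10 + 4/s + 0.36s = (0.36s² + 10s + 4)/s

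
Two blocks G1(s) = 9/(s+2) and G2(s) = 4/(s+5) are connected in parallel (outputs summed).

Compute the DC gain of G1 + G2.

Parallel: G_eq = G1 + G2. DC gain = G1(0) + G2(0) = 9/2 + 4/5 = 4.5 + 0.8 = 5.3.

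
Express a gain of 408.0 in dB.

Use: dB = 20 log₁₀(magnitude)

dB = 20 log₁₀(408.0) = 52.2 dB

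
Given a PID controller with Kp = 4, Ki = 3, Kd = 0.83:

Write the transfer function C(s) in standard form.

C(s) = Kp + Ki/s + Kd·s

Substituting values: C(s) = 4 + 3/s + 0.83s = (0.83s² + 4s + 3)/s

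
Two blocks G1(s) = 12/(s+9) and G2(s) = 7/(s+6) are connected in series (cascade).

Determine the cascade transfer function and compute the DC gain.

Series: multiply transfer functions. G_eq = 12/(s+9) × 7/(s+6) = 84/((s+9)(s+6)). DC gain = 84/(9×6) = 1.5556.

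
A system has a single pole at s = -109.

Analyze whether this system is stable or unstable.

Pole at s = -109 is in the left half-plane. Stable.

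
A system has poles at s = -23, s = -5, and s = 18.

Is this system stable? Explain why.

Pole(s) at s = 18 are not in the left half-plane. System is unstable.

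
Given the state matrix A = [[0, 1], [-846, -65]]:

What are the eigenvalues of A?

det(A - λI) = λ² - (-65)λ + 846 = (λ - (-47))(λ - (-18)). Eigenvalues: -47, -18.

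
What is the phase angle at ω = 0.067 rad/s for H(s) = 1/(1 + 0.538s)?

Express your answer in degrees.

Phase = -arctan(ωτ) = -arctan(0.067 × 0.538) = -2.1°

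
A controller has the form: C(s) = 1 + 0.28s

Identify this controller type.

This is a Proportional-Derivative (PD) controller.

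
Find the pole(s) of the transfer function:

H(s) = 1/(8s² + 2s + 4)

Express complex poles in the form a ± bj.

Discriminant = 2² - 4×8×4 = 4 - 128 = -124 < 0, so the poles are a complex conjugate pair s = (-2 ± j√124)/(2×8). Real part = -2/(2×8) = -2/16 = -0.125; imaginary part = ±√124/(2×8) ≈ 0.6960. Poles: s = -0.125 ± 0.6960j.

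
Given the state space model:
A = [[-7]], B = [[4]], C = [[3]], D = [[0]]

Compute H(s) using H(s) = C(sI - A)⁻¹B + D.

(sI - A)⁻¹ = 1/(s + 7). H(s) = 3 × 4/(s + 7) + 0 = 12/(s + 7).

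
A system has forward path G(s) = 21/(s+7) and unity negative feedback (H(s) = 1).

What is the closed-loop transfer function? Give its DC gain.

T(s) = G/(1+GH) = [21/(s+7)] / [1 + 21/(s+7)] = 21/(s+7+21) = 21/(s+28). DC gain = 21/28 = 0.75.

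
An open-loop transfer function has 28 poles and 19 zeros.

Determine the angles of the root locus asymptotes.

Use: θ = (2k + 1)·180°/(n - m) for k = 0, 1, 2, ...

n - m = 28 - 19 = 9. Angles: θk = (2k + 1)·180°/9 = 20°, 60°, 100°, 140°, 180°, 220°, 260°, 300°, 340°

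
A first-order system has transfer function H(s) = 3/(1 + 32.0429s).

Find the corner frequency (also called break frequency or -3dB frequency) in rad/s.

Corner frequency = 1/τ = 1/32.0429 = 0.031 rad/s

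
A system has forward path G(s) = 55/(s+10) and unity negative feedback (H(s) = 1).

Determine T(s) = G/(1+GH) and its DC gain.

T(s) = G/(1+GH) = [55/(s+10)] / [1 + 55/(s+10)] = 55/(s+10+55) = 55/(s+65). DC gain = 55/65 = 0.8462.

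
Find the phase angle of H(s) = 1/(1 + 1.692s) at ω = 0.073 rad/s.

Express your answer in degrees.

Phase = -arctan(ωτ) = -arctan(0.073 × 1.692) = -7.0°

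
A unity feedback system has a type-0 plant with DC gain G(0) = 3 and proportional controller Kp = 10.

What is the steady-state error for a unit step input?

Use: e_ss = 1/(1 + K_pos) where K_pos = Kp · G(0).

K_pos = Kp · G(0) = 10 × 3 = 30. e_ss = 1/(1 + 30) = 0.0323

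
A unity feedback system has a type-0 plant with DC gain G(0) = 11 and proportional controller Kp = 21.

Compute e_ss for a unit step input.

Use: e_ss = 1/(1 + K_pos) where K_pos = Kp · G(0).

K_pos = Kp · G(0) = 21 × 11 = 231. e_ss = 1/(1 + 231) = 0.0043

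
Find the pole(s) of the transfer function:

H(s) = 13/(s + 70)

Pole is where denominator = 0: s + 70 = 0, so s = -70.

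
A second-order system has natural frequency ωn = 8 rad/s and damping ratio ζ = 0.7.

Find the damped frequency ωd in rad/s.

ωd = ωn√(1 - ζ²) = 8√(1 - 0.7²) = 5.71 rad/s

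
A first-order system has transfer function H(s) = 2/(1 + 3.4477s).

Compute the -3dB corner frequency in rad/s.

Corner frequency = 1/τ = 1/3.4477 = 0.29 rad/s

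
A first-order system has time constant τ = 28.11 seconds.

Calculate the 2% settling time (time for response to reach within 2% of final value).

For first-order system, 2% settling time ≈ 4τ = 4 × 28.11 = 112.44 s.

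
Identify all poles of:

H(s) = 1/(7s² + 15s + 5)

Discriminant = 15² - 4×7×5 = 225 - 140 = 85 > 0, so two distinct real poles. Using quadratic formula: s = (-15 ± √85)/(2×7) = (-15 ± √85)/14, with √85 ≈ 9.2195. s₁ ≈ -0.4129, s₂ ≈ -1.7300. Poles: s₁ = -0.4129, s₂ = -1.7300.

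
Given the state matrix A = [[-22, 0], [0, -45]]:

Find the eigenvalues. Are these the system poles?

For diagonal matrix, eigenvalues are diagonal entries: λ₁ = -22, λ₂ = -45. Eigenvalues of A = system poles.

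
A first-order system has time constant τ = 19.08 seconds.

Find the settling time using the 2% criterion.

For first-order system, 2% settling time ≈ 4τ = 4 × 19.08 = 76.32 s.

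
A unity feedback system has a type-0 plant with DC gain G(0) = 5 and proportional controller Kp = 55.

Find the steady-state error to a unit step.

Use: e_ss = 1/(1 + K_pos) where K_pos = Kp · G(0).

K_pos = Kp · G(0) = 55 × 5 = 275. e_ss = 1/(1 + 275) = 0.0036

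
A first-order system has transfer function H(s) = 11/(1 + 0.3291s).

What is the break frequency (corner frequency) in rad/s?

Corner frequency = 1/τ = 1/0.3291 = 3.039 rad/s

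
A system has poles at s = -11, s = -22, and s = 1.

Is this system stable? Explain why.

Pole(s) at s = 1 are not in the left half-plane. System is unstable.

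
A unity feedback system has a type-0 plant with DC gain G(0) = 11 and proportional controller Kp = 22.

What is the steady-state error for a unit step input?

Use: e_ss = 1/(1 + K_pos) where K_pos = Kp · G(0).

K_pos = Kp · G(0) = 22 × 11 = 242. e_ss = 1/(1 + 242) = 0.0041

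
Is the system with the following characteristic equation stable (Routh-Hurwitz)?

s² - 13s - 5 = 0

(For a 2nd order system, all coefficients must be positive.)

Coefficients: 1, -13, -5. b=-13, c=-5 not positive, so system is unstable.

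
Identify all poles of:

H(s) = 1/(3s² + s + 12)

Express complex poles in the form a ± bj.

Discriminant = 1² - 4×3×12 = 1 - 144 = -143 < 0, so the poles are a complex conjugate pair s = (-1 ± j√143)/(2×3). Real part = -1/(2×3) = -1/6 ≈ -0.1667; imaginary part = ±√143/(2×3) ≈ 1.9930. Poles: s = -0.1667 ± 1.9930j.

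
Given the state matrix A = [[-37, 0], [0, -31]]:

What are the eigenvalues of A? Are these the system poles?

For diagonal matrix, eigenvalues are diagonal entries: λ₁ = -37, λ₂ = -31. Eigenvalues of A = system poles.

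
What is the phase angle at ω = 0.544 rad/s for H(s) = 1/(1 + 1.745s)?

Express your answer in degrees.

Phase = -arctan(ωτ) = -arctan(0.544 × 1.745) = -43.5°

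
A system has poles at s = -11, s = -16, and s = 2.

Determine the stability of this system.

Pole(s) at s = 2 are not in the left half-plane. System is unstable.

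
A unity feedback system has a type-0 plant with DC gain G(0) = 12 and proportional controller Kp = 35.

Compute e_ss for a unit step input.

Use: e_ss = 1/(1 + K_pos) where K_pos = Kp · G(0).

K_pos = Kp · G(0) = 35 × 12 = 420. e_ss = 1/(1 + 420) = 0.0024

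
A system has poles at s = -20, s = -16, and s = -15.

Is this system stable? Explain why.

All poles are in the left half-plane. System is stable.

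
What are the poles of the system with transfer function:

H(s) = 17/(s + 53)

Pole is where denominator = 0: s + 53 = 0, so s = -53.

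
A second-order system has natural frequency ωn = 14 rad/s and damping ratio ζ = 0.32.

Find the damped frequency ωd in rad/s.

ωd = ωn√(1 - ζ²) = 14√(1 - 0.32²) = 13.26 rad/s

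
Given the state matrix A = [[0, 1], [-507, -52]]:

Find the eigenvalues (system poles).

det(A - λI) = λ² - (-52)λ + 507 = (λ - (-13))(λ - (-39)). Eigenvalues: -13, -39.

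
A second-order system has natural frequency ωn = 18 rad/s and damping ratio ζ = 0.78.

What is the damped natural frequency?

ωd = ωn√(1 - ζ²) = 18√(1 - 0.78²) = 11.26 rad/s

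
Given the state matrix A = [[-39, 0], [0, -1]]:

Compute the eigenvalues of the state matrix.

For diagonal matrix, eigenvalues are diagonal entries: λ₁ = -39, λ₂ = -1.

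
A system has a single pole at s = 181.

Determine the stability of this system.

Pole at s = 181 is in the right half-plane. Unstable.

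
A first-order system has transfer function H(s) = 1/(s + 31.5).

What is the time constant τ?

For H(s) = 1/(s + 1/τ), the pole is at -1/τ = -31.5, so τ = 1/31.5 = 0.0317 s.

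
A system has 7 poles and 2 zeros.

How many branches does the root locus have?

Root locus has n branches where n = number of poles = 7.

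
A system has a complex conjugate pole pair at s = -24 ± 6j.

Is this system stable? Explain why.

Real part of poles is -24 (< 0, left half-plane). Stable.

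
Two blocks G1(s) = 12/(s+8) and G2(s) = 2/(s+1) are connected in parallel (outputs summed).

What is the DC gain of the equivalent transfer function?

Parallel: G_eq = G1 + G2. DC gain = G1(0) + G2(0) = 12/8 + 2/1 = 1.5 + 2 = 3.5.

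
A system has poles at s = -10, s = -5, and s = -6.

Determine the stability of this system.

All poles are in the left half-plane. System is stable.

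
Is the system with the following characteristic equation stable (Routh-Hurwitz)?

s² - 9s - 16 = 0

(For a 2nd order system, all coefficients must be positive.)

Coefficients: 1, -9, -16. b=-9, c=-16 not positive, so system is unstable.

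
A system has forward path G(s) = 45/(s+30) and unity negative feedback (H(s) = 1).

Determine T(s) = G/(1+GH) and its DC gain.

T(s) = G/(1+GH) = [45/(s+30)] / [1 + 45/(s+30)] = 45/(s+30+45) = 45/(s+75). DC gain = 45/75 = 0.6.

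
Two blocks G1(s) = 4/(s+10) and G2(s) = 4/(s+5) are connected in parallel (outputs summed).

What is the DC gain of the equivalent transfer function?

Parallel: G_eq = G1 + G2. DC gain = G1(0) + G2(0) = 4/10 + 4/5 = 0.4 + 0.8 = 1.2.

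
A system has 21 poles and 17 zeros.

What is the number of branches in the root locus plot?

Root locus has n branches where n = number of poles = 21.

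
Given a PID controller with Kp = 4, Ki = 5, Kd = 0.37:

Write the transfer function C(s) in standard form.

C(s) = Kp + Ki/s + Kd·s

Substituting values: C(s) = 4 + 5/s + 0.37s = (0.37s² + 4s + 5)/s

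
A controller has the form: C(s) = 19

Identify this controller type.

This is a Proportional (P) controller.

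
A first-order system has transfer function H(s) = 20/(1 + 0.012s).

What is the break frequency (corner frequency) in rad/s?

Corner frequency = 1/τ = 1/0.012 = 83.333 rad/s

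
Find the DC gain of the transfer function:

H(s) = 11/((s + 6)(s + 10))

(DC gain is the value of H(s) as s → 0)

DC gain = H(0) = 11/(6 × 10) = 11/60 = 0.1833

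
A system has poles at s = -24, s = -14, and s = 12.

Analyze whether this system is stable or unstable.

Pole(s) at s = 12 are not in the left half-plane. System is unstable.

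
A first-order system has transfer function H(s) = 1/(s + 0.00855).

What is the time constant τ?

For H(s) = 1/(s + 1/τ), the pole is at -1/τ = -0.00855, so τ = 1/0.00855 = 117 s.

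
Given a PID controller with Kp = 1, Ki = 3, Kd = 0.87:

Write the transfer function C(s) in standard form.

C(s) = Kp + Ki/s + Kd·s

Substituting values: C(s) = 1 + 3/s + 0.87s = (0.87s² + s + 3)/s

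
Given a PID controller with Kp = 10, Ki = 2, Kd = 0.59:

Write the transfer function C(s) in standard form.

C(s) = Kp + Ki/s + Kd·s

Substituting values: C(s) = 10 + 2/s + 0.59s = (0.59s² + 10s + 2)/s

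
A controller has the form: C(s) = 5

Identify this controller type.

This is a Proportional (P) controller.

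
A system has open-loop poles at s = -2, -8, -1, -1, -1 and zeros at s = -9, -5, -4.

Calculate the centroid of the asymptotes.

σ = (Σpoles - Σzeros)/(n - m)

σ = (Σpoles - Σzeros)/(n - m) = (-13 - (-18))/(5 - 3) = 5/2 = 2.5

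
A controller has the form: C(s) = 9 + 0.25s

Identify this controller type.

This is a Proportional-Derivative (PD) controller.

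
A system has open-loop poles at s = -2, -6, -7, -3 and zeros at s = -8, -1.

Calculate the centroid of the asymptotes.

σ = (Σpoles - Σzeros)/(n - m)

σ = (Σpoles - Σzeros)/(n - m) = (-18 - (-9))/(4 - 2) = -9/2 = -4.5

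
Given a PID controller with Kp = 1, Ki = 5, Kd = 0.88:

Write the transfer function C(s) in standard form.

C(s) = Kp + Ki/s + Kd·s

Substituting values: C(s) = 1 + 5/s + 0.88s = (0.88s² + s + 5)/s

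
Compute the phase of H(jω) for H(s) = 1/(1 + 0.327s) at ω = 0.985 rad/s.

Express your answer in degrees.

Phase = -arctan(ωτ) = -arctan(0.985 × 0.327) = -17.9°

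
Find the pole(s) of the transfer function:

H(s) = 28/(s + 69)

Pole is where denominator = 0: s + 69 = 0, so s = -69.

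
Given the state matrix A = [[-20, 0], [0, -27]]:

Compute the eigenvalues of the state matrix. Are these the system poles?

For diagonal matrix, eigenvalues are diagonal entries: λ₁ = -20, λ₂ = -27. Eigenvalues of A = system poles.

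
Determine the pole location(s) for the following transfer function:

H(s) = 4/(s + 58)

Pole is where denominator = 0: s + 58 = 0, so s = -58.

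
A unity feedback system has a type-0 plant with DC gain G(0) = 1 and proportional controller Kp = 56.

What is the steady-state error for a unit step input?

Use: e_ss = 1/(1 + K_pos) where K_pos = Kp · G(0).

K_pos = Kp · G(0) = 56 × 1 = 56. e_ss = 1/(1 + 56) = 0.0175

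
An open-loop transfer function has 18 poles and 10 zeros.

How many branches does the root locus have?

Root locus has n branches where n = number of poles = 18.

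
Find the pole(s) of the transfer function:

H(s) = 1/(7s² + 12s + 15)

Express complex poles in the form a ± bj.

Discriminant = 12² - 4×7×15 = 144 - 420 = -276 < 0, so the poles are a complex conjugate pair s = (-12 ± j√276)/(2×7). Real part = -12/(2×7) = -12/14 ≈ -0.8571; imaginary part = ±√276/(2×7) ≈ 1.1867. Poles: s = -0.8571 ± 1.1867j.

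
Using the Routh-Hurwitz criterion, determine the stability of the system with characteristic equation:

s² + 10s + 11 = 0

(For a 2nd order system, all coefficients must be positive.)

Coefficients: 1, 10, 11. All positive, so system is stable.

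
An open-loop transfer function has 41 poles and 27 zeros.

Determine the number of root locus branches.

Root locus has n branches where n = number of poles = 41.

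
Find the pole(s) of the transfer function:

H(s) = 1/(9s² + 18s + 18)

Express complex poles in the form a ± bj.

Discriminant = 18² - 4×9×18 = 324 - 648 = -324 < 0, so the poles are a complex conjugate pair s = (-18 ± j√324)/(2×9). Real part = -18/(2×9) = -18/18 = -1; imaginary part = ±√324/(2×9) = 18/18 = 1. Poles: s = -1 ± 1j.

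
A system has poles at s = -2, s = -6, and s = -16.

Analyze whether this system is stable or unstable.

All poles are in the left half-plane. System is stable.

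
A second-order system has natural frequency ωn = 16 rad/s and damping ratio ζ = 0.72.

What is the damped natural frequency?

ωd = ωn√(1 - ζ²) = 16√(1 - 0.72²) = 11.1 rad/s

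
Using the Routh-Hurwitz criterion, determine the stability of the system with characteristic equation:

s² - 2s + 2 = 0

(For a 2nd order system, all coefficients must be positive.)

Coefficients: 1, -2, 2. b=-2 not positive, so system is unstable.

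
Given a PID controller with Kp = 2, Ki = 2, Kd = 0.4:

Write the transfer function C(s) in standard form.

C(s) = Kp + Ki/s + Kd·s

Substituting values: C(s) = 2 + 2/s + 0.4s = (0.4s² + 2s + 2)/s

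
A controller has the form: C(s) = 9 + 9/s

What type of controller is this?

This is a Proportional-Integral (PI) controller.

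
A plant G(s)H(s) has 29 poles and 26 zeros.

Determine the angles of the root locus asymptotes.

n - m = 29 - 26 = 3. Angles: θk = (2k + 1)·180°/3 = 60°, 180°, 300°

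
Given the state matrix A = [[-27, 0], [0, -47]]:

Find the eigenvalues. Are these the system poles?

For diagonal matrix, eigenvalues are diagonal entries: λ₁ = -27, λ₂ = -47. Eigenvalues of A = system poles.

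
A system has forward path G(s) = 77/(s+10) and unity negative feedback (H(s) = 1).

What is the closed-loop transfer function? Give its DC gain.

T(s) = G/(1+GH) = [77/(s+10)] / [1 + 77/(s+10)] = 77/(s+10+77) = 77/(s+87). DC gain = 77/87 = 0.8851.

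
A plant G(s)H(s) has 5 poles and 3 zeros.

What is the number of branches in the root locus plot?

Root locus has n branches where n = number of poles = 5.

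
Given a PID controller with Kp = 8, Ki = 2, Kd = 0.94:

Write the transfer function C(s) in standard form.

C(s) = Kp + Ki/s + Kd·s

Substituting values: C(s) = 8 + 2/s + 0.94s = (0.94s² + 8s + 2)/s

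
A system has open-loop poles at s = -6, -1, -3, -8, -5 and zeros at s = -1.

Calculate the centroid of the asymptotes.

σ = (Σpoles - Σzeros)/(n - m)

σ = (Σpoles - Σzeros)/(n - m) = (-23 - (-1))/(5 - 1) = -22/4 = -5.5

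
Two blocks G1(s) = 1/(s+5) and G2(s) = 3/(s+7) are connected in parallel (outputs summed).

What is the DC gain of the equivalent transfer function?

Parallel: G_eq = G1 + G2. DC gain = G1(0) + G2(0) = 1/5 + 3/7 = 0.2 + 0.4286 = 0.6286.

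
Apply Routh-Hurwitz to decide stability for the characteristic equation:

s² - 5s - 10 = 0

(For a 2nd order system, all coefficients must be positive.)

Coefficients: 1, -5, -10. b=-5, c=-10 not positive, so system is unstable.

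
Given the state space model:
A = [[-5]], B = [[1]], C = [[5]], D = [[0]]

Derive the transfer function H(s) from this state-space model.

(sI - A)⁻¹ = 1/(s + 5). H(s) = 5 × 1/(s + 5) + 0 = 5/(s + 5).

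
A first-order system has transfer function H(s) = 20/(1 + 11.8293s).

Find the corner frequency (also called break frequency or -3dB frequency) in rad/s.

Corner frequency = 1/τ = 1/11.8293 = 0.085 rad/s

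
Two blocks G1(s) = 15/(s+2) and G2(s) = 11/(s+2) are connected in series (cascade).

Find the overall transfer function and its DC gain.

Series: multiply transfer functions. G_eq = 15/(s+2) × 11/(s+2) = 165/((s+2)(s+2)). DC gain = 165/(2×2) = 41.25.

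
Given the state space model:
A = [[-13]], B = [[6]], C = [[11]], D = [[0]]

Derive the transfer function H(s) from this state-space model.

(sI - A)⁻¹ = 1/(s + 13). H(s) = 11 × 6/(s + 13) + 0 = 66/(s + 13).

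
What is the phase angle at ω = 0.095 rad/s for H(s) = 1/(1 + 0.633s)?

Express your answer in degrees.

Phase = -arctan(ωτ) = -arctan(0.095 × 0.633) = -3.4°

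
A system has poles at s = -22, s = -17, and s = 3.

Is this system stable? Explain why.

Pole(s) at s = 3 are not in the left half-plane. System is unstable.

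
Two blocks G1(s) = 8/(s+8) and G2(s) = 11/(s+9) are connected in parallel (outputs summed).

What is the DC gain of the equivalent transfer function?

Parallel: G_eq = G1 + G2. DC gain = G1(0) + G2(0) = 8/8 + 11/9 = 1 + 1.2222 = 2.2222.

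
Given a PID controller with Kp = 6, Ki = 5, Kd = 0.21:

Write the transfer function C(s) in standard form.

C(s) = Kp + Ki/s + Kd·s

Substituting values: C(s) = 6 + 5/s + 0.21s = (0.21s² + 6s + 5)/s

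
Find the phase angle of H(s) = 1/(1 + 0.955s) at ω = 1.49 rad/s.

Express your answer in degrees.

Phase = -arctan(ωτ) = -arctan(1.49 × 0.955) = -54.9°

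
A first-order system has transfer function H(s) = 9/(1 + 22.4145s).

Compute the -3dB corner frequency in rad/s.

Corner frequency = 1/τ = 1/22.4145 = 0.045 rad/s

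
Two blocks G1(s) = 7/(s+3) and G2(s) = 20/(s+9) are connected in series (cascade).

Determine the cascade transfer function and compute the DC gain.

Series: multiply transfer functions. G_eq = 7/(s+3) × 20/(s+9) = 140/((s+3)(s+9)). DC gain = 140/(3×9) = 5.1852.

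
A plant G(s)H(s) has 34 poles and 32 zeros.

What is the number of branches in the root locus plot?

Root locus has n branches where n = number of poles = 34.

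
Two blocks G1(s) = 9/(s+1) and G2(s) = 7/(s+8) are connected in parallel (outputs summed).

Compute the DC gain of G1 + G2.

Parallel: G_eq = G1 + G2. DC gain = G1(0) + G2(0) = 9/1 + 7/8 = 9 + 0.875 = 9.875.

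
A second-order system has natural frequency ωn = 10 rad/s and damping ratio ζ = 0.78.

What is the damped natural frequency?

ωd = ωn√(1 - ζ²) = 10√(1 - 0.78²) = 6.26 rad/s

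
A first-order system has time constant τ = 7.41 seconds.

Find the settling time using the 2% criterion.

For first-order system, 2% settling time ≈ 4τ = 4 × 7.41 = 29.64 s.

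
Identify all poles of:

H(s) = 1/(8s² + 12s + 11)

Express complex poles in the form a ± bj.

Discriminant = 12² - 4×8×11 = 144 - 352 = -208 < 0, so the poles are a complex conjugate pair s = (-12 ± j√208)/(2×8). Real part = -12/(2×8) = -12/16 = -0.75; imaginary part = ±√208/(2×8) ≈ 0.9014. Poles: s = -0.75 ± 0.9014j.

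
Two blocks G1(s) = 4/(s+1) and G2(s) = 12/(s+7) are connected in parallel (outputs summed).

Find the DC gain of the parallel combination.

Parallel: G_eq = G1 + G2. DC gain = G1(0) + G2(0) = 4/1 + 12/7 = 4 + 1.7143 = 5.7143.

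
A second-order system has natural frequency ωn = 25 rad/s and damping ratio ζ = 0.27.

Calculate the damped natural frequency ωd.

ωd = ωn√(1 - ζ²) = 25√(1 - 0.27²) = 24.07 rad/s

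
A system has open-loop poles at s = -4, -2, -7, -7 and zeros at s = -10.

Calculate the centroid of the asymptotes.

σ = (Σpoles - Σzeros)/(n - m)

σ = (Σpoles - Σzeros)/(n - m) = (-20 - (-10))/(4 - 1) = -10/3 = -3.33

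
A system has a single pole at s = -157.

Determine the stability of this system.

Pole at s = -157 is in the left half-plane. Stable.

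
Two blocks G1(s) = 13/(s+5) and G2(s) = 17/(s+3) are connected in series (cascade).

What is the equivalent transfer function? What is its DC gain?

Series: multiply transfer functions. G_eq = 13/(s+5) × 17/(s+3) = 221/((s+5)(s+3)). DC gain = 221/(5×3) = 14.7333.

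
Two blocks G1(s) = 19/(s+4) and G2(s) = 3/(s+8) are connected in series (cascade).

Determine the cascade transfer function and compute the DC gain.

Series: multiply transfer functions. G_eq = 19/(s+4) × 3/(s+8) = 57/((s+4)(s+8)). DC gain = 57/(4×8) = 1.78125.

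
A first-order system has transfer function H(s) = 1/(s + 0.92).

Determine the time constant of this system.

For H(s) = 1/(s + 1/τ), the pole is at -1/τ = -0.92, so τ = 1/0.92 = 1.0870 s.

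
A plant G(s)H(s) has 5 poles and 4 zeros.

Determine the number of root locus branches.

Root locus has n branches where n = number of poles = 5.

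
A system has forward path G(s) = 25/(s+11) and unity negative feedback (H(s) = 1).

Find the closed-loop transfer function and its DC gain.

T(s) = G/(1+GH) = [25/(s+11)] / [1 + 25/(s+11)] = 25/(s+11+25) = 25/(s+36). DC gain = 25/36 = 0.6944.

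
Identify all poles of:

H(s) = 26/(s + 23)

Pole is where denominator = 0: s + 23 = 0, so s = -23.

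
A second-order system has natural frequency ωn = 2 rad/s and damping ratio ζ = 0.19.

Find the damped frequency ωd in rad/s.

ωd = ωn√(1 - ζ²) = 2√(1 - 0.19²) = 1.96 rad/s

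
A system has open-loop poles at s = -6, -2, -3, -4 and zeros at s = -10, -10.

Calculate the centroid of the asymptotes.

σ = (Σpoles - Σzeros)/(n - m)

σ = (Σpoles - Σzeros)/(n - m) = (-15 - (-20))/(4 - 2) = 5/2 = 2.5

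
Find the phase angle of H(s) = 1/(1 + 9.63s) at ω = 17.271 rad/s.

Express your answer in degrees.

Phase = -arctan(ωτ) = -arctan(17.271 × 9.63) = -89.7°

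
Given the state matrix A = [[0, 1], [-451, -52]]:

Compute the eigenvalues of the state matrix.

det(A - λI) = λ² - (-52)λ + 451 = (λ - (-41))(λ - (-11)). Eigenvalues: -41, -11.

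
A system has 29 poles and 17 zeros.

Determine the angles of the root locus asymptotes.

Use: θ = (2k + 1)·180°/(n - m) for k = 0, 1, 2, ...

n - m = 29 - 17 = 12. Angles: θk = (2k + 1)·180°/12 = 15°, 45°, 75°, 105°, 135°, 165°, 195°, 225°, 255°, 285°, 315°, 345°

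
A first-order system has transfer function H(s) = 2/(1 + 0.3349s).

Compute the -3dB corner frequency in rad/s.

Corner frequency = 1/τ = 1/0.3349 = 2.986 rad/s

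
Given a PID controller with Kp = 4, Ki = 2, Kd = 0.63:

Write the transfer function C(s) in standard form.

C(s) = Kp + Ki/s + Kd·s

Substituting values: C(s) = 4 + 2/s + 0.63s = (0.63s² + 4s + 2)/s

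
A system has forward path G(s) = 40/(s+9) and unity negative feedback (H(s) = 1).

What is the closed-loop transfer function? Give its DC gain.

T(s) = G/(1+GH) = [40/(s+9)] / [1 + 40/(s+9)] = 40/(s+9+40) = 40/(s+49). DC gain = 40/49 = 0.8163.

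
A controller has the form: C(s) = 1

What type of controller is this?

This is a Proportional (P) controller.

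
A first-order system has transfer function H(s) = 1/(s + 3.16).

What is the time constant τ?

For H(s) = 1/(s + 1/τ), the pole is at -1/τ = -3.16, so τ = 1/3.16 = 0.3165 s.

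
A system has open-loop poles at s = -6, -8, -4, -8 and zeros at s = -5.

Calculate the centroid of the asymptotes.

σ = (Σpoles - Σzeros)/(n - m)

σ = (Σpoles - Σzeros)/(n - m) = (-26 - (-5))/(4 - 1) = -21/3 = -7.0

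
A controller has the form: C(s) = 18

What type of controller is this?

This is a Proportional (P) controller.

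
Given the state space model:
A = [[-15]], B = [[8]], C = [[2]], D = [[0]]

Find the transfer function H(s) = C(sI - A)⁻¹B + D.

(sI - A)⁻¹ = 1/(s + 15). H(s) = 2 × 8/(s + 15) + 0 = 16/(s + 15).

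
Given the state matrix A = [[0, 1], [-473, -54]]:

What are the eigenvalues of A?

det(A - λI) = λ² - (-54)λ + 473 = (λ - (-11))(λ - (-43)). Eigenvalues: -11, -43.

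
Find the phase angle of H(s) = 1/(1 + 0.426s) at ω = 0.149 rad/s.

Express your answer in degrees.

Phase = -arctan(ωτ) = -arctan(0.149 × 0.426) = -3.6°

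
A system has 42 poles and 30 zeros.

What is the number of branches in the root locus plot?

Root locus has n branches where n = number of poles = 42.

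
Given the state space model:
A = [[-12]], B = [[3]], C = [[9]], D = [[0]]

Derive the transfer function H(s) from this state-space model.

(sI - A)⁻¹ = 1/(s + 12). H(s) = 9 × 3/(s + 12) + 0 = 27/(s + 12).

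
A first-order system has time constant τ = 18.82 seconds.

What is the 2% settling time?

For first-order system, 2% settling time ≈ 4τ = 4 × 18.82 = 75.28 s.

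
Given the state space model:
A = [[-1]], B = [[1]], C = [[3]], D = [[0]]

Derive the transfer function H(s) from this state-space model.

(sI - A)⁻¹ = 1/(s + 1). H(s) = 3 × 1/(s + 1) + 0 = 3/(s + 1).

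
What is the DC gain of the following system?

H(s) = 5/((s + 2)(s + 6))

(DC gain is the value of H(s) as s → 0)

DC gain = H(0) = 5/(2 × 6) = 5/12 = 0.4167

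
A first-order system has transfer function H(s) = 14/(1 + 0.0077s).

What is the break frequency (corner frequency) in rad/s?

Corner frequency = 1/τ = 1/0.0077 = 129.87 rad/s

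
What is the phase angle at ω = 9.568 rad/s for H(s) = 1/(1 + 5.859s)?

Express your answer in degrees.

Phase = -arctan(ωτ) = -arctan(9.568 × 5.859) = -89.0°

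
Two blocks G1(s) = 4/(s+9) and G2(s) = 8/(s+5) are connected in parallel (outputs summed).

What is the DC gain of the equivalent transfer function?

Parallel: G_eq = G1 + G2. DC gain = G1(0) + G2(0) = 4/9 + 8/5 = 0.4444 + 1.6 = 2.0444.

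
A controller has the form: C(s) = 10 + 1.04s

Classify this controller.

This is a Proportional-Derivative (PD) controller.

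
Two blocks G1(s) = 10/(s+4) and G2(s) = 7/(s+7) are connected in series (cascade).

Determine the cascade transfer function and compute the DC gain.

Series: multiply transfer functions. G_eq = 10/(s+4) × 7/(s+7) = 70/((s+4)(s+7)). DC gain = 70/(4×7) = 2.5.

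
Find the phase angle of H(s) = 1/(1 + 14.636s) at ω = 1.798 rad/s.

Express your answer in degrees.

Phase = -arctan(ωτ) = -arctan(1.798 × 14.636) = -87.8°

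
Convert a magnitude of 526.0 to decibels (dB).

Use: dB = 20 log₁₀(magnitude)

dB = 20 log₁₀(526.0) = 54.4 dB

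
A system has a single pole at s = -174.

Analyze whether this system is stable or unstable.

Pole at s = -174 is in the left half-plane. Stable.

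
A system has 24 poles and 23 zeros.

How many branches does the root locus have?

Root locus has n branches where n = number of poles = 24.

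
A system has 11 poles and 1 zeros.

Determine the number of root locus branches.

Root locus has n branches where n = number of poles = 11.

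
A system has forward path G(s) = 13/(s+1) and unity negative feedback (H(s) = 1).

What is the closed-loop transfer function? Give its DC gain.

T(s) = G/(1+GH) = [13/(s+1)] / [1 + 13/(s+1)] = 13/(s+1+13) = 13/(s+14). DC gain = 13/14 = 0.9286.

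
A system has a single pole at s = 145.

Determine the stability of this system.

Pole at s = 145 is in the right half-plane. Unstable.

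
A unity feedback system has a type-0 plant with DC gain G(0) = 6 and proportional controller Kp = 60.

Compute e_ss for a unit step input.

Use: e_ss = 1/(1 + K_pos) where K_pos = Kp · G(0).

K_pos = Kp · G(0) = 60 × 6 = 360. e_ss = 1/(1 + 360) = 0.0028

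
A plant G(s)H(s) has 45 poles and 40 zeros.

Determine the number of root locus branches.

Root locus has n branches where n = number of poles = 45.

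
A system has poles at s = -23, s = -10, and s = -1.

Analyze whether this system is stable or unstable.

All poles are in the left half-plane. System is stable.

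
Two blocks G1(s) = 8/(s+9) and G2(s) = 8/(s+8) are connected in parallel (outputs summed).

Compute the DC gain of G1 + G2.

Parallel: G_eq = G1 + G2. DC gain = G1(0) + G2(0) = 8/9 + 8/8 = 0.8889 + 1 = 1.8889.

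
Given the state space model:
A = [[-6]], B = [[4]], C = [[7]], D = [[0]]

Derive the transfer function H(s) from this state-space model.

(sI - A)⁻¹ = 1/(s + 6). H(s) = 7 × 4/(s + 6) + 0 = 28/(s + 6).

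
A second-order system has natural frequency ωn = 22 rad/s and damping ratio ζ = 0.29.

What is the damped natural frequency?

ωd = ωn√(1 - ζ²) = 22√(1 - 0.29²) = 21.05 rad/s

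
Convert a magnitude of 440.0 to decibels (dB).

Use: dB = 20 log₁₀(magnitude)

dB = 20 log₁₀(440.0) = 52.9 dB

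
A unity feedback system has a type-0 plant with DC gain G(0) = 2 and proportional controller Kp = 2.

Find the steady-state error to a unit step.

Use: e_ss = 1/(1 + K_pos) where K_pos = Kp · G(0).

K_pos = Kp · G(0) = 2 × 2 = 4. e_ss = 1/(1 + 4) = 0.2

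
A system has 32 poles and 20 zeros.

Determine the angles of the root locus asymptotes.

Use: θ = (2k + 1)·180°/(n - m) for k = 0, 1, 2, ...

n - m = 32 - 20 = 12. Angles: θk = (2k + 1)·180°/12 = 15°, 45°, 75°, 105°, 135°, 165°, 195°, 225°, 255°, 285°, 315°, 345°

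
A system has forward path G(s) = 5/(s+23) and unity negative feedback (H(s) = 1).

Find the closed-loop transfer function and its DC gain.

T(s) = G/(1+GH) = [5/(s+23)] / [1 + 5/(s+23)] = 5/(s+23+5) = 5/(s+28). DC gain = 5/28 = 0.1786.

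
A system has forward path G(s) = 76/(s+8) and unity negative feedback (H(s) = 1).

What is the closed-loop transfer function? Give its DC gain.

T(s) = G/(1+GH) = [76/(s+8)] / [1 + 76/(s+8)] = 76/(s+8+76) = 76/(s+84). DC gain = 76/84 = 0.9048.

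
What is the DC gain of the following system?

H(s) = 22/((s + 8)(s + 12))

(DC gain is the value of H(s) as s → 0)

DC gain = H(0) = 22/(8 × 12) = 22/96 = 0.2292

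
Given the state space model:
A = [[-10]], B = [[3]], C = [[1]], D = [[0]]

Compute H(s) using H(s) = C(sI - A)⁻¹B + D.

(sI - A)⁻¹ = 1/(s + 10). H(s) = 1 × 3/(s + 10) + 0 = 3/(s + 10).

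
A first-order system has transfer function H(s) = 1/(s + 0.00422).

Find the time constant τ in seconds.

For H(s) = 1/(s + 1/τ), the pole is at -1/τ = -0.00422, so τ = 1/0.00422 = 237 s.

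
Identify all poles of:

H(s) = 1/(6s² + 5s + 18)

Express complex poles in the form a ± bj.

Discriminant = 5² - 4×6×18 = 25 - 432 = -407 < 0, so the poles are a complex conjugate pair s = (-5 ± j√407)/(2×6). Real part = -5/(2×6) = -5/12 ≈ -0.4167; imaginary part = ±√407/(2×6) ≈ 1.6812. Poles: s = -0.4167 ± 1.6812j.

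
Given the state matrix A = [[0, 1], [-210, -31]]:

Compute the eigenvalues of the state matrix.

det(A - λI) = λ² - (-31)λ + 210 = (λ - (-10))(λ - (-21)). Eigenvalues: -10, -21.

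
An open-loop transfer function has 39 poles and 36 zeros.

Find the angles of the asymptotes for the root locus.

n - m = 39 - 36 = 3. Angles: θk = (2k + 1)·180°/3 = 60°, 180°, 300°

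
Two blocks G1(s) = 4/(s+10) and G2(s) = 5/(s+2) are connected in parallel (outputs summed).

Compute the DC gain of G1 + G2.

Parallel: G_eq = G1 + G2. DC gain = G1(0) + G2(0) = 4/10 + 5/2 = 0.4 + 2.5 = 2.9.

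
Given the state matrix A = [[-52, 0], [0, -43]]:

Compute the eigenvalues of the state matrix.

For diagonal matrix, eigenvalues are diagonal entries: λ₁ = -52, λ₂ = -43.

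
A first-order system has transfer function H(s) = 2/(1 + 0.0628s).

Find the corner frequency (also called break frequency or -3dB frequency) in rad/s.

Corner frequency = 1/τ = 1/0.0628 = 15.924 rad/s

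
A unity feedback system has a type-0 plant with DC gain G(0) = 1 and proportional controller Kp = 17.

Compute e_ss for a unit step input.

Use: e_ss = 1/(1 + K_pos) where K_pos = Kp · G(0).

K_pos = Kp · G(0) = 17 × 1 = 17. e_ss = 1/(1 + 17) = 0.0556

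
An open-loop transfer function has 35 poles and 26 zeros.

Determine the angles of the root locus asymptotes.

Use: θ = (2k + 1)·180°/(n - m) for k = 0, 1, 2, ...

n - m = 35 - 26 = 9. Angles: θk = (2k + 1)·180°/9 = 20°, 60°, 100°, 140°, 180°, 220°, 260°, 300°, 340°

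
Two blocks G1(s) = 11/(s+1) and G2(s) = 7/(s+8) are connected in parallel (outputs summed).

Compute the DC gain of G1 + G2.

Parallel: G_eq = G1 + G2. DC gain = G1(0) + G2(0) = 11/1 + 7/8 = 11 + 0.875 = 11.875.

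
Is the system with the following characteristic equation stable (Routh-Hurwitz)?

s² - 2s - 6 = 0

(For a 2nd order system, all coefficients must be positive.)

Coefficients: 1, -2, -6. b=-2, c=-6 not positive, so system is unstable.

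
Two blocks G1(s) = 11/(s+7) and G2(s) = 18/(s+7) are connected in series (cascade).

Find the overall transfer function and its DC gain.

Series: multiply transfer functions. G_eq = 11/(s+7) × 18/(s+7) = 198/((s+7)(s+7)). DC gain = 198/(7×7) = 4.0408.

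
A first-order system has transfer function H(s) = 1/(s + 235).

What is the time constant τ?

For H(s) = 1/(s + 1/τ), the pole is at -1/τ = -235, so τ = 1/235 = 0.0043 s.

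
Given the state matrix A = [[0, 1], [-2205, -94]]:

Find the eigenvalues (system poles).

det(A - λI) = λ² - (-94)λ + 2205 = (λ - (-49))(λ - (-45)). Eigenvalues: -49, -45.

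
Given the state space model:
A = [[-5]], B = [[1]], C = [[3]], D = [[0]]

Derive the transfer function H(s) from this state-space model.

(sI - A)⁻¹ = 1/(s + 5). H(s) = 3 × 1/(s + 5) + 0 = 3/(s + 5).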